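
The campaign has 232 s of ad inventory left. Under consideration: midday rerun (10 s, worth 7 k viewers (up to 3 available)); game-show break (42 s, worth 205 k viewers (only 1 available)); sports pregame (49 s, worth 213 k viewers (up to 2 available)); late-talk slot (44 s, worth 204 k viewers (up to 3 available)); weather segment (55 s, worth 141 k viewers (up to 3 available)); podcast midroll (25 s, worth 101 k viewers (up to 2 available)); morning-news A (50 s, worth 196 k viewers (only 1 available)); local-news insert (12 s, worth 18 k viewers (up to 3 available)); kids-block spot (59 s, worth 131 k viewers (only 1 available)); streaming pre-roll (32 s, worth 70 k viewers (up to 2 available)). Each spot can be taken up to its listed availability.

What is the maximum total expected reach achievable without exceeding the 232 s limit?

1039

Ranking by ratio (expected reach/s): game-show break 4.88, late-talk slot 4.64, sports pregame 4.35, podcast midroll 4.04.
Filling by ratio: game-show break + sports pregame + 3×late-talk slot for 1030, with 9 s left unused.
Dropping late-talk slot frees 44 s; slotting in sports pregame (49 s) lifts the total to 1039 at 228 s.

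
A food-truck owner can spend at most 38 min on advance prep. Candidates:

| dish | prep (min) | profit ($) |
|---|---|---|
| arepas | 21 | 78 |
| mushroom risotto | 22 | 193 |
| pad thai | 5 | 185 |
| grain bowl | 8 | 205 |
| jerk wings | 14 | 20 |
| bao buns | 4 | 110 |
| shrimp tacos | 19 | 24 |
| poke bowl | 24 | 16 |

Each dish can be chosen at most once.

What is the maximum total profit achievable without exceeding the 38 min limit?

Ranking by ratio (profit/min): pad thai 37.00, bao buns 27.50, grain bowl 25.62, mushroom risotto 8.77.
A density-first pass picks arepas + pad thai + grain bowl + bao buns — 578 at 38 min.
Dropping arepas and bao buns frees 25 min; slotting in mushroom risotto (22 min) lifts the total to 583 at 35 min.

583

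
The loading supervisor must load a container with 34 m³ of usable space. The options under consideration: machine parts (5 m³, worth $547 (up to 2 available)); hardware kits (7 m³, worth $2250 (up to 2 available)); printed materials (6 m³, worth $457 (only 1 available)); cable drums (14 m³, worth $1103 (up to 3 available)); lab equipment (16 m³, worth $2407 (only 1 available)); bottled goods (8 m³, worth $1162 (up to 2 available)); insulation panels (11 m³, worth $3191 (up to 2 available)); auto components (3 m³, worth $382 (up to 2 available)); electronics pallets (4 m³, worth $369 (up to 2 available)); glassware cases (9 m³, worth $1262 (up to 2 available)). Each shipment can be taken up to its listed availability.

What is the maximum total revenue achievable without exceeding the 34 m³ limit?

Greedy by ratio would take 2×hardware kits + bottled goods + insulation panels: 33 m³ used, total 8853.
The 15 m³ tied up in hardware kits and bottled goods is better spent on machine parts + insulation panels — total rises to 9179 (34 m³).
No other feasible combination exceeds 9179.

9179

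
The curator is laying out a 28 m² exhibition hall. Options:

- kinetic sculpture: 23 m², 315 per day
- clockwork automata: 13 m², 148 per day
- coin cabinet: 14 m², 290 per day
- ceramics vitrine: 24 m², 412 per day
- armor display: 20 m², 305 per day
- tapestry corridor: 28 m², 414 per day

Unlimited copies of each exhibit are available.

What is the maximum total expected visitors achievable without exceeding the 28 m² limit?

Taking 2×coin cabinet: 28 m² used, 580 in expected visitors.

580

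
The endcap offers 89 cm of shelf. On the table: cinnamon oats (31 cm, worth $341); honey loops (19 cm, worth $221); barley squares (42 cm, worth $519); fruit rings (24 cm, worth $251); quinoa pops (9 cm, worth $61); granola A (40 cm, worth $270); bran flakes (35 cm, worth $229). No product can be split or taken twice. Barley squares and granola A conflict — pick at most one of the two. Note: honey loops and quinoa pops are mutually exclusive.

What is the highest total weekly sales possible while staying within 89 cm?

991

Ranking by ratio (weekly sales/cm): barley squares 12.36, honey loops 11.63, cinnamon oats 11.00.
Best packing: honey loops + barley squares + fruit rings — 85 cm, 991 total.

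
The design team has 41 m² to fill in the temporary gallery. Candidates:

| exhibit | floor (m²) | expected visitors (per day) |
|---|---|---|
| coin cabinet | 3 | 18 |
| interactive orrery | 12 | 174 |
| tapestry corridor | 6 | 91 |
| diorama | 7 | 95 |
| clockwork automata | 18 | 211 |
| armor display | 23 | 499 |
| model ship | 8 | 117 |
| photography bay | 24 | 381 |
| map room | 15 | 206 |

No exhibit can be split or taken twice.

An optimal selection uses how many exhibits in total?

The maximum expected visitors within 41 m² is 764.
One optimal bundle: interactive orrery + tapestry corridor + armor display (41 m²).
All optima have 3 exhibits.

3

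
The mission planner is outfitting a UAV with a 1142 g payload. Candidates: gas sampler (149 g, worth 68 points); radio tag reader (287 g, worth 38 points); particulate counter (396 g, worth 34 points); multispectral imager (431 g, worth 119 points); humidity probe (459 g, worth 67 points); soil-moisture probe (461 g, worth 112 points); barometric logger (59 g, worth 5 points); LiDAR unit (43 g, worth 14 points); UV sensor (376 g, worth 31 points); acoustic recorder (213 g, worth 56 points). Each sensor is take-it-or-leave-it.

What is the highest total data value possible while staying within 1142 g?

313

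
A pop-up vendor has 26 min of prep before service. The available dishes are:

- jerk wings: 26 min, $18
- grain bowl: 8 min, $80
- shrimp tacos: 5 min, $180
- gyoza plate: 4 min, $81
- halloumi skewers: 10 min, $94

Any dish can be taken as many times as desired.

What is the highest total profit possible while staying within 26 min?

900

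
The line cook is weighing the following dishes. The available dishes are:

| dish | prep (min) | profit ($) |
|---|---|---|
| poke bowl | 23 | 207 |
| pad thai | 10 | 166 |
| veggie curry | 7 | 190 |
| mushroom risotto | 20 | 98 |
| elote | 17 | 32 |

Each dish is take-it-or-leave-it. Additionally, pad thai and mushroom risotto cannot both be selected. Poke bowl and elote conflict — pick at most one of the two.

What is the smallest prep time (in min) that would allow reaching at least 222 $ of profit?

17

Minimise min subject to total profit ≥ 222.
pad thai + veggie curry: 356 profit at 17 min.
Any bundle with less than 17 min falls short of 222.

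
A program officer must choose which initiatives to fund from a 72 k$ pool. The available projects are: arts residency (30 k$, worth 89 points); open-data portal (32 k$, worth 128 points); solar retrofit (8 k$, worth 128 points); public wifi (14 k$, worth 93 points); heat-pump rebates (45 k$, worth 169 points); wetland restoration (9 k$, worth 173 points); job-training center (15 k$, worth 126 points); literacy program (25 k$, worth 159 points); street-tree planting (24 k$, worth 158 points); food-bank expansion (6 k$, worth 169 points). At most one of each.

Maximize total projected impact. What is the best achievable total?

787

Ranking by ratio (projected impact/k$): food-bank expansion 28.17, wetland restoration 19.22, solar retrofit 16.00, job-training center 8.40.
Greedy by ratio would take solar retrofit + public wifi + wetland restoration + job-training center + food-bank expansion: 52 k$ used, total 689.
The 29 k$ tied up in public wifi and job-training center is better spent on literacy program + street-tree planting — total rises to 787 (72 k$).
Nothing else within 72 k$ beats 787.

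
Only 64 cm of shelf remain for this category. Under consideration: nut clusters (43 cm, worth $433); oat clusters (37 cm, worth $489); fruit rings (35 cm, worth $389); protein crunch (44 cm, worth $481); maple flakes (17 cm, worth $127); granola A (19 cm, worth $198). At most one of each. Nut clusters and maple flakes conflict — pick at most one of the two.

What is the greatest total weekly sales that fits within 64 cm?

Density check — oat clusters 13.22, fruit rings 11.11, protein crunch 10.93, granola A 10.42 are the best per cm.
Best packing: oat clusters + granola A — 56 cm, 687 total.
Every other selection either busts 64 cm or breaks a pairing rule or fails to beat 687.

687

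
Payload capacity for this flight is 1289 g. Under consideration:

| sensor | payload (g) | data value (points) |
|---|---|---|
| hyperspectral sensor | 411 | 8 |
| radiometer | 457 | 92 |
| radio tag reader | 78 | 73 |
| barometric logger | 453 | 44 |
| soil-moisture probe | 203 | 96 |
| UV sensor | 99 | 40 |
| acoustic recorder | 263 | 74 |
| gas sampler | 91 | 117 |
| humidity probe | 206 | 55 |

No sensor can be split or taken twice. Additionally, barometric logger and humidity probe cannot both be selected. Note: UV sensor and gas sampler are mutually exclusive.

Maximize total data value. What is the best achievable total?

452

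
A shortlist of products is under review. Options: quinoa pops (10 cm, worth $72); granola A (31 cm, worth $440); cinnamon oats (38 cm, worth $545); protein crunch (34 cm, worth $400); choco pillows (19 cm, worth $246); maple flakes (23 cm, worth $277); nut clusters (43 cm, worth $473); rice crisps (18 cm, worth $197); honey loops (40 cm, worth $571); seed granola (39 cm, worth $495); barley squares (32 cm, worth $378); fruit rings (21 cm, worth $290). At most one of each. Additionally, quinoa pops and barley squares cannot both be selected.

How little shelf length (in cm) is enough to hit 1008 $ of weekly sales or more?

71

Look for the lowest-shelf combination reaching 1008.
granola A + honey loops reaches 1011 using 71 cm.
Below 71 cm the best achievable stays under 1008.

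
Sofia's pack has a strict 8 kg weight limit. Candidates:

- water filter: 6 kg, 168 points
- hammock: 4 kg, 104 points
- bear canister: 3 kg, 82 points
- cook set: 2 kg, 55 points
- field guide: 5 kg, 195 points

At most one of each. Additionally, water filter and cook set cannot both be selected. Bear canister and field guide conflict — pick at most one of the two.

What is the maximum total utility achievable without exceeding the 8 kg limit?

The ratio ordering already packs tightly: cook set + field guide, 7 kg, 250.
Every other selection either busts 8 kg or breaks a pairing rule or fails to beat 250.

250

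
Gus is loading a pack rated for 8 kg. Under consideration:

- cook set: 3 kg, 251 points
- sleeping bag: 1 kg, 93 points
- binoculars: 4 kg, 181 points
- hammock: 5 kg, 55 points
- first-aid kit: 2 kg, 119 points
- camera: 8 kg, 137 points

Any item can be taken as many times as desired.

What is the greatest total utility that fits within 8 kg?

744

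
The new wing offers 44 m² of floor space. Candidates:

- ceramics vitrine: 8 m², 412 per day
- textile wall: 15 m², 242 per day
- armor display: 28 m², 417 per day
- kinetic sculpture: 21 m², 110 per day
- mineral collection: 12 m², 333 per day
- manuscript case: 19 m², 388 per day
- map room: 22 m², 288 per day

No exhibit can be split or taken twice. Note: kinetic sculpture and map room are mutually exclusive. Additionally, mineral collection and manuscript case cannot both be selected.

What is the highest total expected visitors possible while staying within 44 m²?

1042

Ceramics vitrine + textile wall + manuscript case uses 42 of the 44 m² and totals 1042.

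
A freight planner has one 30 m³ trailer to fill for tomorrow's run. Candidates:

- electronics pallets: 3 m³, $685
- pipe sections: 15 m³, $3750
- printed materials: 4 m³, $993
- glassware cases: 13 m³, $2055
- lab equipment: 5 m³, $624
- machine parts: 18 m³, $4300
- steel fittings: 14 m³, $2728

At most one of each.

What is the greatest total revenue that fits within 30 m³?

Taking the top-ratio shipments first gives electronics pallets + pipe sections + printed materials + lab equipment for 6052 (27 m³).
The 15 m³ tied up in pipe sections is better spent on machine parts — total rises to 6602 (30 m³).
Every other selection either busts 30 m³ or fails to beat 6602.

6602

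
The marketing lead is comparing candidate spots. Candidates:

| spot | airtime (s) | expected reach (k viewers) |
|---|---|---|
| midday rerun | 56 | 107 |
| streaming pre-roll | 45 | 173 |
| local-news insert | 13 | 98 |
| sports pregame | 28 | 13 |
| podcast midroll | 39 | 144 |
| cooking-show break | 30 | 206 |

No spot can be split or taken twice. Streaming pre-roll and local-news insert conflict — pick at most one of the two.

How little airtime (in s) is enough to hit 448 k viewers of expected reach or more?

82

Look for the lowest-airtime combination reaching 448.
Taking local-news insert + podcast midroll + cooking-show break gives 448 (≥ 448) for 82 s.
Below 82 s the best achievable stays under 448.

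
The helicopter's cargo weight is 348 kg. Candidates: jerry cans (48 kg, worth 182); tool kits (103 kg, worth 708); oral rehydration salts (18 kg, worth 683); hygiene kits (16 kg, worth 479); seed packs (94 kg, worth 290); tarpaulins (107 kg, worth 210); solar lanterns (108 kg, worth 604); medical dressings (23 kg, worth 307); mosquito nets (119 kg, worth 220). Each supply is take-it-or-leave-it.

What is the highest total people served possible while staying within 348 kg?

Density check — oral rehydration salts 37.94, hygiene kits 29.94, medical dressings 13.35, tool kits 6.87 are the best per kg.
Jerry cans + tool kits + oral rehydration salts + hygiene kits + solar lanterns + medical dressings uses 316 of the 348 kg and totals 2963.

2963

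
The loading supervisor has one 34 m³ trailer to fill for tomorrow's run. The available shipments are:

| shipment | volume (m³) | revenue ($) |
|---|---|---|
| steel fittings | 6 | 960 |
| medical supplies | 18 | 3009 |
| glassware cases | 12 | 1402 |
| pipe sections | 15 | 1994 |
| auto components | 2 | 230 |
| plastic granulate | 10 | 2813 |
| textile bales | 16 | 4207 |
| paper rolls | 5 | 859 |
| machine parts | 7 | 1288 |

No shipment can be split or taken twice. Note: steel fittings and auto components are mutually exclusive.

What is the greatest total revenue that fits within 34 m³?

8308

Taking plastic granulate + textile bales + machine parts: 33 m³ used, 8308 in revenue.
The spare 1 m³ is too small for any remaining shipment, and no feasible exchange beats 8308.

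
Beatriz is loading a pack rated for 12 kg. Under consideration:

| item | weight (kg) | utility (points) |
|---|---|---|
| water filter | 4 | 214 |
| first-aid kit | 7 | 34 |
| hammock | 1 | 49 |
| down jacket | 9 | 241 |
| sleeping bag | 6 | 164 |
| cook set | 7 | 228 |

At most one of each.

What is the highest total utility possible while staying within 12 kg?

491

Water filter + hammock + cook set uses 12 of the 12 kg and totals 491.
Every other selection either busts 12 kg or fails to beat 491.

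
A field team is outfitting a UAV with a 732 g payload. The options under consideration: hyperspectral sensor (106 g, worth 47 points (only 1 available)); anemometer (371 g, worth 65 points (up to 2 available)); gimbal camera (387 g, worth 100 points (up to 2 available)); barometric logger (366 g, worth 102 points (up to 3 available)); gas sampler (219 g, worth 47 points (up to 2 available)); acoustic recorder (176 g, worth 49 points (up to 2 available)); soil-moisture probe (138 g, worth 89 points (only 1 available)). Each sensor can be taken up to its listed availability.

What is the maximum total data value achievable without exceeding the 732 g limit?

240

By data value per g: soil-moisture probe 0.64, hyperspectral sensor 0.44, barometric logger 0.28, acoustic recorder 0.28 lead.
Greedy by ratio would take hyperspectral sensor + barometric logger + soil-moisture probe: 610 g used, total 238.
The 106 g tied up in hyperspectral sensor is better spent on acoustic recorder — total rises to 240 (680 g).
Every other selection either busts 732 g or exceeds an availability limit or fails to beat 240.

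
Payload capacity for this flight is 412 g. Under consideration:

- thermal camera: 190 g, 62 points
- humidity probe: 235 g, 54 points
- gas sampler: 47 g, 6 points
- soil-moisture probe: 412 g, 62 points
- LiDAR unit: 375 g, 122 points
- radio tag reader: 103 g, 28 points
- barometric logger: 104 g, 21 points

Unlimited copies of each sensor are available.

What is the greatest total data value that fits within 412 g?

124

The ratio ordering already packs tightly: 2×thermal camera, 380 g, 124.
No other feasible combination exceeds 124.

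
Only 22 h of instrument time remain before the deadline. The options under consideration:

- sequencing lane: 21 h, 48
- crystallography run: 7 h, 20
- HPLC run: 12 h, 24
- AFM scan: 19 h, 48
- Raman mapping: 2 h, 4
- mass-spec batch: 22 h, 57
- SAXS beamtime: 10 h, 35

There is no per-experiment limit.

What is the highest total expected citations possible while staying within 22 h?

74

Ranking by ratio (expected citations/h): SAXS beamtime 3.50, crystallography run 2.86, mass-spec batch 2.59.
Best packing: Raman mapping + 2×SAXS beamtime — 22 h, 74 total.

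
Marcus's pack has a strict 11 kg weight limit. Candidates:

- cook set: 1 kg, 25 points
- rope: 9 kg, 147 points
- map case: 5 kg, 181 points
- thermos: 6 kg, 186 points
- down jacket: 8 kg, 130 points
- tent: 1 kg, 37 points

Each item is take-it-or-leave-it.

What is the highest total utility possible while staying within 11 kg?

367

Filling by ratio: cook set + map case + tent for 243, with 4 kg left unused.
Dropping cook set and tent frees 2 kg; slotting in thermos (6 kg) lifts the total to 367 at 11 kg.
Next best is cook set + thermos + tent at 248 (8 kg) — short by 119.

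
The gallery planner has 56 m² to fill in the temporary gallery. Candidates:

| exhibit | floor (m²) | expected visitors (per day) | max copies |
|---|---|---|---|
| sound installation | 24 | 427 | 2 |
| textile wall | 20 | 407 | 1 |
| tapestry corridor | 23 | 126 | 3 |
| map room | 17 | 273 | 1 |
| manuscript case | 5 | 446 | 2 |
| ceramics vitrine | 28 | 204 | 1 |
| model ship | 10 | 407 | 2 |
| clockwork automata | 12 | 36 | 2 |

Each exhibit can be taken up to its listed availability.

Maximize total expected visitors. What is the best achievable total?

2133

Filling by ratio: textile wall + 2×manuscript case + 2×model ship for 2113, with 6 m² left unused.
Replace textile wall with sound installation: the trade gains 20 net, giving 2133 at 54 m².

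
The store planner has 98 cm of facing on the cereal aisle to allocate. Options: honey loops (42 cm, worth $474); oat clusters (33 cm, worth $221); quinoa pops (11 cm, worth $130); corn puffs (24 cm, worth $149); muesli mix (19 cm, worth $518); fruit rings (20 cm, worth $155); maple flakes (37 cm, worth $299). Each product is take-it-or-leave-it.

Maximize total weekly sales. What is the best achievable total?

1291

Filling by ratio: honey loops + quinoa pops + muesli mix + fruit rings for 1277, with 6 cm left unused.
The 31 cm tied up in quinoa pops and fruit rings is better spent on maple flakes — total rises to 1291 (98 cm).
Runner-up honey loops + quinoa pops + muesli mix + fruit rings tops out at 1277.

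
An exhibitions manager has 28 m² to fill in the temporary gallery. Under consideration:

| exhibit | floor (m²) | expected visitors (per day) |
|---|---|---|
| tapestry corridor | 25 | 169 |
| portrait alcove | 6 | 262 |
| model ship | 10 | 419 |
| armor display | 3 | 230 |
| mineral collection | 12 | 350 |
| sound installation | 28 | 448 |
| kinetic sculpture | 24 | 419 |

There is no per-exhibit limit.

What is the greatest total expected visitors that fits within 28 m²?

Density check — armor display 76.67, portrait alcove 43.67, model ship 41.90, mineral collection 29.17 are the best per m².
The ratio ordering already packs tightly: 9×armor display, 27 m², 2070.
Every other selection either busts 28 m² or fails to beat 2070.

2070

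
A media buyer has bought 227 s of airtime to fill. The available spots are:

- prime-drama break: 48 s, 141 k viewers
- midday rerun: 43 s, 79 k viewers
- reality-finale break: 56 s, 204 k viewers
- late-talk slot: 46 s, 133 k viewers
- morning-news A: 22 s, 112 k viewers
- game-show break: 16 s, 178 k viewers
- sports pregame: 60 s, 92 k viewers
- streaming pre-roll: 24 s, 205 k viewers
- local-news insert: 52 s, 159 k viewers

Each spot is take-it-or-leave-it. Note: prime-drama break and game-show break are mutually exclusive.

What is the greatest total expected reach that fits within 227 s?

991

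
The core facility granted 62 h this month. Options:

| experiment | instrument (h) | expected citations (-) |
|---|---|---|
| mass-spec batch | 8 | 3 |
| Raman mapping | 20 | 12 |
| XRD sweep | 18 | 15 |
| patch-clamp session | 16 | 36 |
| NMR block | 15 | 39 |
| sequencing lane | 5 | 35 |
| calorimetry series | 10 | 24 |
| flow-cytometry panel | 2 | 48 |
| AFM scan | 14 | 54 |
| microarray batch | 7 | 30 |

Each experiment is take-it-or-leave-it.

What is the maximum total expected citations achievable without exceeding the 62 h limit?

242

Taking the top-ratio experiments first gives mass-spec batch + NMR block + sequencing lane + calorimetry series + flow-cytometry panel + AFM scan + microarray batch for 233 (61 h).
Replace mass-spec batch and calorimetry series with patch-clamp session: the trade gains 9 net, giving 242 at 59 h.
Nothing else within 62 h beats 242.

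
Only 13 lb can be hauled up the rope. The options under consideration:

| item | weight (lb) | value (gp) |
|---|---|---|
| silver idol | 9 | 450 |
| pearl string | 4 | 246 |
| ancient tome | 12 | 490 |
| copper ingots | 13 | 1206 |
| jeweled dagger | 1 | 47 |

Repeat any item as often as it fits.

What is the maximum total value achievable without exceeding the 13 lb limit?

The ratio ordering already packs tightly: copper ingots, 13 lb, 1206.
Nothing else within 13 lb beats 1206.

1206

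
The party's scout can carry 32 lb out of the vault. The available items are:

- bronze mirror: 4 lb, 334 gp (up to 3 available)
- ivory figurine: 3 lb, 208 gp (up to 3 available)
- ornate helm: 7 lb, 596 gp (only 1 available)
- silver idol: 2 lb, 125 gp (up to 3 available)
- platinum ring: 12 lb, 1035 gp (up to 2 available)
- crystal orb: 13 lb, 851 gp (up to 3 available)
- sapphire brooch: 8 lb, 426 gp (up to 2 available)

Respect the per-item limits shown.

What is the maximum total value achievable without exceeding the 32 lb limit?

2738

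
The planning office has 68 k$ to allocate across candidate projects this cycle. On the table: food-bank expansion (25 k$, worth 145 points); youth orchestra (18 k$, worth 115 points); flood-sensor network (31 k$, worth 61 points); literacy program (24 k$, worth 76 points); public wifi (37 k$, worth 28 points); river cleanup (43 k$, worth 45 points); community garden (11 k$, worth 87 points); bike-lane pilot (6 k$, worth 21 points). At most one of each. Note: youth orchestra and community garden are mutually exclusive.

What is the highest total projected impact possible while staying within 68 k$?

336

By projected impact per k$: community garden 7.91, youth orchestra 6.39, food-bank expansion 5.80, bike-lane pilot 3.50 lead.
Food-bank expansion + youth orchestra + literacy program uses 67 of the 68 k$ and totals 336.
The closest alternative, food-bank expansion + literacy program + community garden + bike-lane pilot, reaches only 329.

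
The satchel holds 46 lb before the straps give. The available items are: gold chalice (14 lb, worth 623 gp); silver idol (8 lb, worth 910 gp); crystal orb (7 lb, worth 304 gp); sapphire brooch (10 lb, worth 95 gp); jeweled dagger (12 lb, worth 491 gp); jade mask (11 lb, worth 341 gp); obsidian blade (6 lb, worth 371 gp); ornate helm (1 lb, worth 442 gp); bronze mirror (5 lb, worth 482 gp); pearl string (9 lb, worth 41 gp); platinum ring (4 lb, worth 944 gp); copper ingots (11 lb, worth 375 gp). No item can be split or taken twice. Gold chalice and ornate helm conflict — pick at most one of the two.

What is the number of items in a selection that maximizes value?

7

Best achievable value is 3944.
silver idol + crystal orb + jeweled dagger + obsidian blade + ornate helm + bronze mirror + platinum ring hits 3944 at 43 lb.
Any selection reaching 3944 contains exactly 7 items.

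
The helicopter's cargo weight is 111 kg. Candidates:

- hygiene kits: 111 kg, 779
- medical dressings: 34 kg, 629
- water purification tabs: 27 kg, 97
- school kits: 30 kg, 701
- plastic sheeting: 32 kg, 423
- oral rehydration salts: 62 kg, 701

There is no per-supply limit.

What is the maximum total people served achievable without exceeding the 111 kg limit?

2103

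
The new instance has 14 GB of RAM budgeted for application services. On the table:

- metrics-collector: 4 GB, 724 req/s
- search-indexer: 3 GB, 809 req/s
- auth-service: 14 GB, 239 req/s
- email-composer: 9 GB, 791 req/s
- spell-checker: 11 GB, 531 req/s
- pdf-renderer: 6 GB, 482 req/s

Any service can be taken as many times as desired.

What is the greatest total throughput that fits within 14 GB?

4×search-indexer uses 12 of the 14 GB and totals 3236.

3236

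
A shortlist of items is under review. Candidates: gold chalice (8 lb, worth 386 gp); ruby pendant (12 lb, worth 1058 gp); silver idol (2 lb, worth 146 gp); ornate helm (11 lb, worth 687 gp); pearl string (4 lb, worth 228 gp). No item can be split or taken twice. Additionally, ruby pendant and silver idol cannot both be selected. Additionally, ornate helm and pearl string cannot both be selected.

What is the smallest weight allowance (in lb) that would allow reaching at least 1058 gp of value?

Look for the lowest-weight combination reaching 1058.
ruby pendant: 1058 value at 12 lb.
No combination under 12 lb hits 1058.

12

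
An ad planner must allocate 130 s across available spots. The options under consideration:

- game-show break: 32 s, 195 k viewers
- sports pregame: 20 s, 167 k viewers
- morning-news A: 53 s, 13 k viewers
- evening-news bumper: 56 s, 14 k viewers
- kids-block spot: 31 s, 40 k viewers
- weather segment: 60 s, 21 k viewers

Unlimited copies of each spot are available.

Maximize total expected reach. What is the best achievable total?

1002

Taking 6×sports pregame: 120 s used, 1002 in expected reach.
Every other selection either busts 130 s or fails to beat 1002.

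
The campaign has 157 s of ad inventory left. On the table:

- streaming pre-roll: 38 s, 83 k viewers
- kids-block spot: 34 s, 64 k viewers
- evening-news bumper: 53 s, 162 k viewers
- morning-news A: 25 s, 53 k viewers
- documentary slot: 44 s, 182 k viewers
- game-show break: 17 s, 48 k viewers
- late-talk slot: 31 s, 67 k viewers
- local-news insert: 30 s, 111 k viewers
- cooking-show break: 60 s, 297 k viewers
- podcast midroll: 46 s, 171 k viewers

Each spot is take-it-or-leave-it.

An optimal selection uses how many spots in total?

Optimal total is 650.
documentary slot + cooking-show break + podcast midroll hits 650 at 150 s.
Any selection reaching 650 contains exactly 3 spots.

3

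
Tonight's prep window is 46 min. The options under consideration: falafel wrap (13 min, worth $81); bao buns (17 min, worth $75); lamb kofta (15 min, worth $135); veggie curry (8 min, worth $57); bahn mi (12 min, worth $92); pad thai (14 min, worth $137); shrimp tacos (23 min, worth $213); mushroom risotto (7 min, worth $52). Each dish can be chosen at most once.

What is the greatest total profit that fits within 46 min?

407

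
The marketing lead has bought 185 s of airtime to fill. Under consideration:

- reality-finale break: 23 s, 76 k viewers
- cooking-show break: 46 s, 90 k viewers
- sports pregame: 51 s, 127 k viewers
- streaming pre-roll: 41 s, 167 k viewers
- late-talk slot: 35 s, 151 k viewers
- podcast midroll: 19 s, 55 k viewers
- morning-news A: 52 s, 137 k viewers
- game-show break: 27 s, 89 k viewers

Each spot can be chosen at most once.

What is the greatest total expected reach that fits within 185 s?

620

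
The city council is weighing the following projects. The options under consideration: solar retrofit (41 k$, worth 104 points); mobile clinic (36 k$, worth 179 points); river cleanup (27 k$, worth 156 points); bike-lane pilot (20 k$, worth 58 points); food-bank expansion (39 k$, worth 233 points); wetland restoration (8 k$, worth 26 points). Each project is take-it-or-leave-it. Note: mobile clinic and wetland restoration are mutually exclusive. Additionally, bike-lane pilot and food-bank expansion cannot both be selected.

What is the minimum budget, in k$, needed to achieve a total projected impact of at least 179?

Look for the lowest-budget combination reaching 179.
Taking river cleanup + wetland restoration gives 182 (≥ 179) for 35 k$.
Any bundle with less than 35 k$ falls short of 179.

35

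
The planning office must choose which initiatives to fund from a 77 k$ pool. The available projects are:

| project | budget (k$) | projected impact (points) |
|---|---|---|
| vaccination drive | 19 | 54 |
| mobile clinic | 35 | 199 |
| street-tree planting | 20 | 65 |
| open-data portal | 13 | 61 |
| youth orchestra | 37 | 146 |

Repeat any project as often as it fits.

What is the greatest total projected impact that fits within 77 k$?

398

Ranking by ratio (projected impact/k$): mobile clinic 5.69, open-data portal 4.69, youth orchestra 3.95, street-tree planting 3.25.
Best packing: 2×mobile clinic — 70 k$, 398 total.
The spare 7 k$ is too small for any remaining project, and no exchange beats 398.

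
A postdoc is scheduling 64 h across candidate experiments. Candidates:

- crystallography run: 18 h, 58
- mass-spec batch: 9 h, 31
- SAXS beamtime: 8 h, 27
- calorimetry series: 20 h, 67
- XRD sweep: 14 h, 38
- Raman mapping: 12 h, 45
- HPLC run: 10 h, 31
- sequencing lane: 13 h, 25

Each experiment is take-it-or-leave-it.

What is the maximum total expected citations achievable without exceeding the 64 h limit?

Taking the top-ratio experiments first gives mass-spec batch + SAXS beamtime + calorimetry series + Raman mapping + HPLC run for 201 (59 h).
A better packing is crystallography run + calorimetry series + XRD sweep + Raman mapping: 64 h, total 208.
No other feasible combination exceeds 208.

208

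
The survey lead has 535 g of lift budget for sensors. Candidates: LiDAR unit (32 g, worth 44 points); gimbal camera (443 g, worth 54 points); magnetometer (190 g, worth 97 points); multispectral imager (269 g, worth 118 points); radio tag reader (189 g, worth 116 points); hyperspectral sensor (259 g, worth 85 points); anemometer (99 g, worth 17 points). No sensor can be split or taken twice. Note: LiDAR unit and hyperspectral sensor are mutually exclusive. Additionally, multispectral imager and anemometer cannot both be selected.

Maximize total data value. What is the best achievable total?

278

Filling by ratio: LiDAR unit + magnetometer + radio tag reader + anemometer for 274, with 25 g left unused.
The 289 g tied up in magnetometer and anemometer is better spent on multispectral imager — total rises to 278 (490 g).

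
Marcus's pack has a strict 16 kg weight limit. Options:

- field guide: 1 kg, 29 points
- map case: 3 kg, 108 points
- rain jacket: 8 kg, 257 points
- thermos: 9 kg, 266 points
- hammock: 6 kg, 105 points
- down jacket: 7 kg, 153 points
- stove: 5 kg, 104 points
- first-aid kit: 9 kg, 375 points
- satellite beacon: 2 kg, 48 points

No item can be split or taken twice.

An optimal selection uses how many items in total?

Best achievable utility is 560.
For example field guide + map case + first-aid kit + satellite beacon achieves it, using 15 kg.
Any selection reaching 560 contains exactly 4 items.

4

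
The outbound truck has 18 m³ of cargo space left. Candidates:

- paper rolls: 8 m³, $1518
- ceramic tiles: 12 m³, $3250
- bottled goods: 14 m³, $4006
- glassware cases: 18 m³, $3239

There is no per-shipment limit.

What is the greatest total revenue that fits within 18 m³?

By revenue per m³: bottled goods 286.14, ceramic tiles 270.83, paper rolls 189.75 lead.
Taking bottled goods: 14 m³ used, 4006 in revenue.

4006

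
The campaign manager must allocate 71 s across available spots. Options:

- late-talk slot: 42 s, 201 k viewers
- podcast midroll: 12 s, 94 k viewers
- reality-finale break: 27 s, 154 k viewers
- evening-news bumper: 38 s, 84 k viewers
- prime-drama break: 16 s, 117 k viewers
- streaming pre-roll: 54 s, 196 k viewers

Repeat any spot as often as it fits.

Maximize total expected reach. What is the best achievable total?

By expected reach per s: podcast midroll 7.83, prime-drama break 7.31, reality-finale break 5.70 lead.
Filling by ratio: 5×podcast midroll for 470, with 11 s left unused.
Replace 2×podcast midroll with 2×prime-drama break: the trade gains 46 net, giving 516 at 68 s.
No other feasible combination exceeds 516.

516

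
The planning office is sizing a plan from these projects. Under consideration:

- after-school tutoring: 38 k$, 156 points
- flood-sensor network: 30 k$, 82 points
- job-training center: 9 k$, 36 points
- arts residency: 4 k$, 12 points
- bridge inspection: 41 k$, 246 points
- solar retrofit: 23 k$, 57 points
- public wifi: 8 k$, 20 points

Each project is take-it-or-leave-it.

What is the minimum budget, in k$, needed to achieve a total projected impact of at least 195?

Look for the lowest-budget combination reaching 195.
bridge inspection reaches 246 using 41 k$.
Below 41 k$ the best achievable stays under 195.

41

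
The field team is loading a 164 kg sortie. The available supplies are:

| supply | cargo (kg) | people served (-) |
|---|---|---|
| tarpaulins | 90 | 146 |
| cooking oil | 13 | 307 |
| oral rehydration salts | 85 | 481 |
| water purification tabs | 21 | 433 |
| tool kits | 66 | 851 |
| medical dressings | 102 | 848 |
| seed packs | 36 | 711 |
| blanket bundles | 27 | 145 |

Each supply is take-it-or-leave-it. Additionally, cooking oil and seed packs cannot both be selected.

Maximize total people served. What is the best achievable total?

2140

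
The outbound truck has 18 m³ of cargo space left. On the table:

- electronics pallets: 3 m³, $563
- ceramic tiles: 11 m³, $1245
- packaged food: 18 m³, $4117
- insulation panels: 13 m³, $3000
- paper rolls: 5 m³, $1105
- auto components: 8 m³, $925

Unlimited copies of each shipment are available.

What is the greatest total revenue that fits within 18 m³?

Greedy by ratio would take insulation panels + paper rolls: 18 m³ used, total 4105.
Replace insulation panels and paper rolls with packaged food: the trade gains 12 net, giving 4117 at 18 m³.
That's the maximum — no swap from here does better than 4117.

4117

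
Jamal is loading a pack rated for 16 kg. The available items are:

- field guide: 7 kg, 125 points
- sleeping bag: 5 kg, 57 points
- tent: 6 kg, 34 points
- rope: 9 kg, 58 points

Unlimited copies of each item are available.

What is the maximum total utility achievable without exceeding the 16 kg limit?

250

2×field guide uses 14 of the 16 kg and totals 250.
Nothing else within 16 kg beats 250.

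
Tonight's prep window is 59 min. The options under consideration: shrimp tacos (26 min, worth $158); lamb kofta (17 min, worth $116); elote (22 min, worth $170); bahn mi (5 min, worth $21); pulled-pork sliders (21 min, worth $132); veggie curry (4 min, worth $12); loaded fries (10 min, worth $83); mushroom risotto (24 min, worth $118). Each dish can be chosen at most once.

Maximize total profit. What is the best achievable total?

411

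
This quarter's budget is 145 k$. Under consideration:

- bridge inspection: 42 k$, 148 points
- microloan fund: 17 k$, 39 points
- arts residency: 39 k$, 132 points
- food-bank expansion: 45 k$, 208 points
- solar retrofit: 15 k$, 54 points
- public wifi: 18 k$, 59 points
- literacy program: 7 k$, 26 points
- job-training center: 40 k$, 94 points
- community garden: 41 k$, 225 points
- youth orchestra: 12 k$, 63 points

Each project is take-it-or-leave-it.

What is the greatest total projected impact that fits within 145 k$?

654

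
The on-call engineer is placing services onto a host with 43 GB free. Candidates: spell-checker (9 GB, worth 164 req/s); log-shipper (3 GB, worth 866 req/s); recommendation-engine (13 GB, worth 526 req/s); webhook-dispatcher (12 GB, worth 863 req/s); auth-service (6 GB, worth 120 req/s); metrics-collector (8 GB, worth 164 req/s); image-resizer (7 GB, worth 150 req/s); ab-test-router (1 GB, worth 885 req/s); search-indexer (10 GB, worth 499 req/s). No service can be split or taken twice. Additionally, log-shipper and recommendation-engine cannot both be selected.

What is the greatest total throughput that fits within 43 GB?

3441

Ranking by ratio (throughput/GB): ab-test-router 885.00, log-shipper 288.67, webhook-dispatcher 71.92.
Spell-checker + log-shipper + webhook-dispatcher + metrics-collector + ab-test-router + search-indexer uses 43 of the 43 GB and totals 3441.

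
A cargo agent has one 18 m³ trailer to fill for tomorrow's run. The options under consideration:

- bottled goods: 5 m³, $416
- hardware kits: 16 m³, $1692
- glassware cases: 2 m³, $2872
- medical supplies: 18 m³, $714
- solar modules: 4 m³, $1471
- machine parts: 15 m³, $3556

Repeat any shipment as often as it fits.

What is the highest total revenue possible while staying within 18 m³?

25848

Best packing: 9×glassware cases — 18 m³, 25848 total.
Nothing else within 18 m³ beats 25848.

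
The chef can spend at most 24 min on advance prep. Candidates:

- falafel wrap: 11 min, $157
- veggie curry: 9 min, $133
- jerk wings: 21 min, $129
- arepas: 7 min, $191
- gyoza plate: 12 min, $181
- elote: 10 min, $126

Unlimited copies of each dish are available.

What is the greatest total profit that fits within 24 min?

3×arepas uses 21 of the 24 min and totals 573.
Nothing else within 24 min beats 573.

573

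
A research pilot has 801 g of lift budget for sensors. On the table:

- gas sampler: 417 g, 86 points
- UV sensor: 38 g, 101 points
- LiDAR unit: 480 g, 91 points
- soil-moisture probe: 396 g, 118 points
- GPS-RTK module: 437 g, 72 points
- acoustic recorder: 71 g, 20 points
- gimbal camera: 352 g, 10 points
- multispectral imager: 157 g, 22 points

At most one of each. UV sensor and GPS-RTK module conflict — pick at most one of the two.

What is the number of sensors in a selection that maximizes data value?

4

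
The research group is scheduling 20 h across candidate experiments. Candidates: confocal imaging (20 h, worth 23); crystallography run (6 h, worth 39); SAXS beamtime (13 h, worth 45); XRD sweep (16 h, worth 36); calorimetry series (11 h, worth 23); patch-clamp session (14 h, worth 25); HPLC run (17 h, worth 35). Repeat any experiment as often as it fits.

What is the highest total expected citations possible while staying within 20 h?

3×crystallography run uses 18 of the 20 h and totals 117.

117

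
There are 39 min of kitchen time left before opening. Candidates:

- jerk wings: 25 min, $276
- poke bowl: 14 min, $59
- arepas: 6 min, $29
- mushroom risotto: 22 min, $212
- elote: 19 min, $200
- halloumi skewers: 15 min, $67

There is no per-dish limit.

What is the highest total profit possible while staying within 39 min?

400

Filling by ratio: jerk wings + 2×arepas for 334, with 2 min left unused.
Replace jerk wings and 2×arepas with 2×elote: the trade gains 66 net, giving 400 at 38 min.
That's the maximum — no swap from here does better than 400.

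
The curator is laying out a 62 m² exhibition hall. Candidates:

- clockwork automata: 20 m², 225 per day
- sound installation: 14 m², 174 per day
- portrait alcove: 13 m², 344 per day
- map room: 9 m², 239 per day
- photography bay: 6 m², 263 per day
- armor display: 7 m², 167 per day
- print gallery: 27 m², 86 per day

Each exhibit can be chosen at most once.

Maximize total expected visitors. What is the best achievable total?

1245

Ranking by ratio (expected visitors/m²): photography bay 43.83, map room 26.56, portrait alcove 26.46, armor display 23.86.
Greedy by ratio would take sound installation + portrait alcove + map room + photography bay + armor display: 49 m² used, total 1187.
Dropping armor display frees 7 m²; slotting in clockwork automata (20 m²) lifts the total to 1245 at 62 m².
Runner-up clockwork automata + portrait alcove + map room + photography bay + armor display tops out at 1238.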